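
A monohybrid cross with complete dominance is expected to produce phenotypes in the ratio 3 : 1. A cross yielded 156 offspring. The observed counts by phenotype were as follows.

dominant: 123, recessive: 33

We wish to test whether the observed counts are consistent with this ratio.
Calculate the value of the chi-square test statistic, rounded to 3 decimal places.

1.231

Ratio total = 4. Expected counts: 156×3/4 = 117, 156×1/4 = 39.
cat            O        E   (O−E)²/E
dominant     123      117     0.3077
recessive     33       39     0.9231
Sum = 1.231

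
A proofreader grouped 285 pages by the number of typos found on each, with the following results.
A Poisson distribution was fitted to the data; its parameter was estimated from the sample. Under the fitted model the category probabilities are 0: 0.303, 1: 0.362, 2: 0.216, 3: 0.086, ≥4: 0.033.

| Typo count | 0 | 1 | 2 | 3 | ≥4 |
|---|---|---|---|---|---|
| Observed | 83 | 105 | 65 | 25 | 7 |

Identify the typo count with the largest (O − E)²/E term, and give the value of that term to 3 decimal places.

Expected counts E_i = n·p_i: 285×0.303 = 86.355, 285×0.362 = 103.17, 285×0.216 = 61.56, 285×0.086 = 24.51, 285×0.033 = 9.405.
0: (83 − 86.355)²/86.355 = 11.256025/86.355 = 0.1303
1: (105 − 103.17)²/103.17 = 3.3489/103.17 = 0.0325
2: (65 − 61.56)²/61.56 = 11.8336/61.56 = 0.1922
3: (25 − 24.51)²/24.51 = 0.2401/24.51 = 0.0098
≥4: (7 − 9.405)²/9.405 = 5.784025/9.405 = 0.6150
The largest term is for ≥4: 0.615.

≥4, 0.615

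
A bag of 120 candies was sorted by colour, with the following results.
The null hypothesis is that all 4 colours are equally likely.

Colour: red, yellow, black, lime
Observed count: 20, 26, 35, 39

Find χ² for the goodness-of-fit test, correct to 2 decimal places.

Under H₀ each category has probability 1/4, so each expected count is 120/4 = 30.
red: (20 − 30)²/30 = 100/30 = 3.333
yellow: (26 − 30)²/30 = 16/30 = 0.533
black: (35 − 30)²/30 = 25/30 = 0.833
lime: (39 − 30)²/30 = 81/30 = 2.700
Sum = 7.40

7.40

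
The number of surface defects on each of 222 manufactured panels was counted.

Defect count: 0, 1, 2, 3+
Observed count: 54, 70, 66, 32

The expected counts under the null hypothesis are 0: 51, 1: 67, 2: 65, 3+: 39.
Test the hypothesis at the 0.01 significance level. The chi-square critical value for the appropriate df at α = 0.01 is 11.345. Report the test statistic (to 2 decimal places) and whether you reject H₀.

cat         O        E   (O−E)²/E
0          54       51      0.176
1          70       67      0.134
2          66       65      0.015
3+         32       39      1.256
Sum = 1.58
df = 3. Since 1.58 < 11.345, we do not reject H₀.

1.58; do not reject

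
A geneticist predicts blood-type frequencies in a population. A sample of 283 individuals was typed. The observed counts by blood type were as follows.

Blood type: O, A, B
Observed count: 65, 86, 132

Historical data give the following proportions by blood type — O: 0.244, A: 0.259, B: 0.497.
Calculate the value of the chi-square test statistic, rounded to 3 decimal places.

2.971

Expected counts E_i = n·p_i: 283×0.244 = 69.052, 283×0.259 = 73.297, 283×0.497 = 140.651.
O: (65 − 69.052)²/69.052 = 16.418704/69.052 = 0.2378
A: (86 − 73.297)²/73.297 = 161.366209/73.297 = 2.2015
B: (132 − 140.651)²/140.651 = 74.839801/140.651 = 0.5321
Sum = 2.971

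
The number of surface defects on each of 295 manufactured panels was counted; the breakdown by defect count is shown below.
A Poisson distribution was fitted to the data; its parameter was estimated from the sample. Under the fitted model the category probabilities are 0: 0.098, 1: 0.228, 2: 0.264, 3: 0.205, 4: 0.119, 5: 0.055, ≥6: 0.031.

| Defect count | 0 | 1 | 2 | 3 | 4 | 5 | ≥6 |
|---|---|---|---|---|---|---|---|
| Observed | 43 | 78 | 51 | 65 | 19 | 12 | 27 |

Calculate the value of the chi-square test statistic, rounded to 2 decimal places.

Expected counts E_i = n·p_i: 295×0.098 = 28.91, 295×0.228 = 67.26, 295×0.264 = 77.88, 295×0.205 = 60.475, 295×0.119 = 35.105, 295×0.055 = 16.225, 295×0.031 = 9.145.
χ² = (43−28.91)²/28.91 + (78−67.26)²/67.26 + (51−77.88)²/77.88 + (65−60.475)²/60.475 + (19−35.105)²/35.105 + (12−16.225)²/16.225 + (27−9.145)²/9.145
   = 6.867 + 1.715 + 9.278 + 0.339 + 7.388 + 1.100 + 34.861
Sum = 61.55

61.55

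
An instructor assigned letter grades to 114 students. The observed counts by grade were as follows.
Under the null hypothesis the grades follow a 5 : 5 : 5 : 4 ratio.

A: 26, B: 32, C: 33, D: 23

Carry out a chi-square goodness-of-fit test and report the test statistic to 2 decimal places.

1.01

Ratio total = 19. Expected counts: 114×5/19 = 30, 114×5/19 = 30, 114×5/19 = 30, 114×4/19 = 24.
χ² = (26−30)²/30 + (32−30)²/30 + (33−30)²/30 + (23−24)²/24
   = 0.533 + 0.133 + 0.300 + 0.042
Sum = 1.01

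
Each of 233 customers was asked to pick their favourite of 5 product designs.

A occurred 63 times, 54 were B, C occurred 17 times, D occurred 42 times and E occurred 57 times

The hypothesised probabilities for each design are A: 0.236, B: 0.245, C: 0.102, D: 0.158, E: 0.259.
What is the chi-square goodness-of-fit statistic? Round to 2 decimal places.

Expected counts E_i = n·p_i: 233×0.236 = 54.988, 233×0.245 = 57.085, 233×0.102 = 23.766, 233×0.158 = 36.814, 233×0.259 = 60.347.
χ² = (63−54.988)²/54.988 + (54−57.085)²/57.085 + (17−23.766)²/23.766 + (42−36.814)²/36.814 + (57−60.347)²/60.347
   = 1.167 + 0.167 + 1.926 + 0.731 + 0.186
Sum = 4.18

4.18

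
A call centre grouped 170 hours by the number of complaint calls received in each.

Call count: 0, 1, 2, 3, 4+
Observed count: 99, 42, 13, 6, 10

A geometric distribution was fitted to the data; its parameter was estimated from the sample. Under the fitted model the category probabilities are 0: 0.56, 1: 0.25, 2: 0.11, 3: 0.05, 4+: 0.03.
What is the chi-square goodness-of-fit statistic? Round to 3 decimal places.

Expected counts E_i = n·p_i: 170×0.56 = 95.2, 170×0.25 = 42.5, 170×0.11 = 18.7, 170×0.05 = 8.5, 170×0.03 = 5.1.
cat         O        E   (O−E)²/E
0          99     95.2     0.1517
1          42     42.5     0.0059
2          13     18.7     1.7374
3           6      8.5     0.7353
4+         10      5.1     4.7078
Sum = 7.338

7.338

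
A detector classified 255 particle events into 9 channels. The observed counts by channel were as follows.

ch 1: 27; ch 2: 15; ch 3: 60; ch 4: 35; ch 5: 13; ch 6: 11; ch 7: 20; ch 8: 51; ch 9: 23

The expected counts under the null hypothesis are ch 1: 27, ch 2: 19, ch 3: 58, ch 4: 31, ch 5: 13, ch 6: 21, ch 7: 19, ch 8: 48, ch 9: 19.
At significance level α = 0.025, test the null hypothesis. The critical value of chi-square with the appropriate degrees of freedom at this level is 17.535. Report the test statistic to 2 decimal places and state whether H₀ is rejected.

7.27; do not reject

ch 1: (27 − 27)²/27 = 0/27 = 0.000
ch 2: (15 − 19)²/19 = 16/19 = 0.842
ch 3: (60 − 58)²/58 = 4/58 = 0.069
ch 4: (35 − 31)²/31 = 16/31 = 0.516
ch 5: (13 − 13)²/13 = 0/13 = 0.000
ch 6: (11 − 21)²/21 = 100/21 = 4.762
ch 7: (20 − 19)²/19 = 1/19 = 0.053
ch 8: (51 − 48)²/48 = 9/48 = 0.188
ch 9: (23 − 19)²/19 = 16/19 = 0.842
Sum = 7.27
df = 8. Since 7.27 < 17.535, we do not reject H₀.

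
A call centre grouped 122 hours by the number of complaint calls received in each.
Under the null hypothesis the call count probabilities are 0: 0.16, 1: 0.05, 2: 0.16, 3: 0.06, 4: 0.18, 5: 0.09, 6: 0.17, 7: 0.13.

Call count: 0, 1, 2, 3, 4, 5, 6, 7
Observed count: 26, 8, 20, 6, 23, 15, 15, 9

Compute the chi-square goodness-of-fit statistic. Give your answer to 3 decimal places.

Expected counts E_i = n·p_i: 122×0.16 = 19.52, 122×0.05 = 6.1, 122×0.16 = 19.52, 122×0.06 = 7.32, 122×0.18 = 21.96, 122×0.09 = 10.98, 122×0.17 = 20.74, 122×0.13 = 15.86.
0: (26 − 19.52)²/19.52 = 41.9904/19.52 = 2.1511
1: (8 − 6.1)²/6.1 = 3.61/6.1 = 0.5918
2: (20 − 19.52)²/19.52 = 0.2304/19.52 = 0.0118
3: (6 − 7.32)²/7.32 = 1.7424/7.32 = 0.2380
4: (23 − 21.96)²/21.96 = 1.0816/21.96 = 0.0493
5: (15 − 10.98)²/10.98 = 16.1604/10.98 = 1.4718
6: (15 − 20.74)²/20.74 = 32.9476/20.74 = 1.5886
7: (9 − 15.86)²/15.86 = 47.0596/15.86 = 2.9672
Sum = 9.070

9.070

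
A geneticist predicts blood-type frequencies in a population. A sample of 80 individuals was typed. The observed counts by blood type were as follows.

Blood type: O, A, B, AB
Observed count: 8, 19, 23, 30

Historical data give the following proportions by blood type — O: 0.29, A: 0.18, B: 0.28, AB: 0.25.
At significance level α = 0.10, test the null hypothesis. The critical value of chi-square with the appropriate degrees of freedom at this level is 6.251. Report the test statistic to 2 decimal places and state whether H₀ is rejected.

16.44; reject

Expected counts E_i = n·p_i: 80×0.29 = 23.2, 80×0.18 = 14.4, 80×0.28 = 22.4, 80×0.25 = 20.
cat         O        E   (O−E)²/E
O           8     23.2      9.959
A          19     14.4      1.469
B          23     22.4      0.016
AB         30       20      5.000
Sum = 16.44
df = 3. Since 16.44 > 6.251, we reject H₀.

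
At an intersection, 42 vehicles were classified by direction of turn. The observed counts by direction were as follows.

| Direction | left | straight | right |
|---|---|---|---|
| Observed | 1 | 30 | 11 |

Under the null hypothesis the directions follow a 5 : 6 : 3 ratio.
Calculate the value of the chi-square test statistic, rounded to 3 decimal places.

21.511

Ratio total = 14. Expected counts: 42×5/14 = 15, 42×6/14 = 18, 42×3/14 = 9.
cat           O        E   (O−E)²/E
left          1       15    13.0667
straight     30       18     8.0000
right        11        9     0.4444
Sum = 21.511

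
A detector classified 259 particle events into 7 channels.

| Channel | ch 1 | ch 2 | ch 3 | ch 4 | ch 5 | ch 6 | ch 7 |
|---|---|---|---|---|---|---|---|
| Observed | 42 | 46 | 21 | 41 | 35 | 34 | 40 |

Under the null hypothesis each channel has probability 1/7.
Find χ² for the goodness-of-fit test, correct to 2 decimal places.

10.81

Expected count for each of the 7 categories: 259/7 = 37.
cat         O        E   (O−E)²/E
ch 1       42       37      0.676
ch 2       46       37      2.189
ch 3       21       37      6.919
ch 4       41       37      0.432
ch 5       35       37      0.108
ch 6       34       37      0.243
ch 7       40       37      0.243
Sum = 10.81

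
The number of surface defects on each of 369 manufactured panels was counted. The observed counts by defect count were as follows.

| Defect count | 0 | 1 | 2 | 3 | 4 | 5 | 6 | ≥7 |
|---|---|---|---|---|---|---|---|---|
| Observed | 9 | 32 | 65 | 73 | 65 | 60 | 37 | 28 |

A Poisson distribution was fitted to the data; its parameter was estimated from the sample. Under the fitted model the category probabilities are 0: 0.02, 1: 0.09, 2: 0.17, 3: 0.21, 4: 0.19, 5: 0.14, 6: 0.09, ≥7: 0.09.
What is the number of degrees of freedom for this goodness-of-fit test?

There are k = 8 categories and 1 parameter estimated from the data, so df = 8 − 1 − 1 = 6.

6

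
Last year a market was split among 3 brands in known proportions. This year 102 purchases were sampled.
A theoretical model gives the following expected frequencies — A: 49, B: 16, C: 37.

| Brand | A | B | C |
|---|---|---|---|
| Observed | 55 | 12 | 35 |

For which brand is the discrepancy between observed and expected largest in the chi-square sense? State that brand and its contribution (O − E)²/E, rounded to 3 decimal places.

A: (55 − 49)²/49 = 36/49 = 0.7347
B: (12 − 16)²/16 = 16/16 = 1.0000
C: (35 − 37)²/37 = 4/37 = 0.1081
The largest term is for B: 1.000.

B, 1.000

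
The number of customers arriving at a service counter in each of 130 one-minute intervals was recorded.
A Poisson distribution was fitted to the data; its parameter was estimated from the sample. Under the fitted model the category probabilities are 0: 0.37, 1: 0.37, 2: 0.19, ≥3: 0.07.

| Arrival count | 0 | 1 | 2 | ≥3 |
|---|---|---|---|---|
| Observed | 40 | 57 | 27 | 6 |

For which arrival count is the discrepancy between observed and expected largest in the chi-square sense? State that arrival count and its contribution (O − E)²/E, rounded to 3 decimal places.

Expected counts E_i = n·p_i: 130×0.37 = 48.1, 130×0.37 = 48.1, 130×0.19 = 24.7, 130×0.07 = 9.1.
χ² = (40−48.1)²/48.1 + (57−48.1)²/48.1 + (27−24.7)²/24.7 + (6−9.1)²/9.1
   = 1.3640 + 1.6468 + 0.2142 + 1.0560
The largest term is for 1: 1.647.

1, 1.647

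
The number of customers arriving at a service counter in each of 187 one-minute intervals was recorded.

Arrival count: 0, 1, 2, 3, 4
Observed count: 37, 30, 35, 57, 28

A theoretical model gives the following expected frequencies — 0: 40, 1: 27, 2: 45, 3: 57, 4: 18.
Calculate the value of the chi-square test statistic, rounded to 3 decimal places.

8.336

0: (37 − 40)²/40 = 9/40 = 0.2250
1: (30 − 27)²/27 = 9/27 = 0.3333
2: (35 − 45)²/45 = 100/45 = 2.2222
3: (57 − 57)²/57 = 0/57 = 0.0000
4: (28 − 18)²/18 = 100/18 = 5.5556
Sum = 8.336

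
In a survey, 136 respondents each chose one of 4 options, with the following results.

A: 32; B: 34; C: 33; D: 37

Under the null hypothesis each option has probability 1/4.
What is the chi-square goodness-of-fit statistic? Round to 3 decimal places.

0.412

Expected count for each of the 4 categories: 136/4 = 34.
A: (32 − 34)²/34 = 4/34 = 0.1176
B: (34 − 34)²/34 = 0/34 = 0.0000
C: (33 − 34)²/34 = 1/34 = 0.0294
D: (37 − 34)²/34 = 9/34 = 0.2647
Sum = 0.412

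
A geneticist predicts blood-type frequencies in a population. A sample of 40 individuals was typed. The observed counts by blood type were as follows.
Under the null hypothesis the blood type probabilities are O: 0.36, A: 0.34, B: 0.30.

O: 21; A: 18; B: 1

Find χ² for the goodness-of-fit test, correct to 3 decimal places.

14.532

Expected counts E_i = n·p_i: 40×0.36 = 14.4, 40×0.34 = 13.6, 40×0.30 = 12.
O: (21 − 14.4)²/14.4 = 43.56/14.4 = 3.0250
A: (18 − 13.6)²/13.6 = 19.36/13.6 = 1.4235
B: (1 − 12)²/12 = 121/12 = 10.0833
Sum = 14.532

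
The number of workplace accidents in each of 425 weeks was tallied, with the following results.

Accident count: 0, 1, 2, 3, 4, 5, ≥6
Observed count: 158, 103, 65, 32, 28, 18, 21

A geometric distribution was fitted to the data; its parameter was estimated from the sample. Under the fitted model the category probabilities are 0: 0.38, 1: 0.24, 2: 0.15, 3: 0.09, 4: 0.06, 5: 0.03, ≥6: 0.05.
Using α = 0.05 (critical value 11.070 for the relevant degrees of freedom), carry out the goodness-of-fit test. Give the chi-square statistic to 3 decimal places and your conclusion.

Expected counts E_i = n·p_i: 425×0.38 = 161.5, 425×0.24 = 102, 425×0.15 = 63.75, 425×0.09 = 38.25, 425×0.06 = 25.5, 425×0.03 = 12.75, 425×0.05 = 21.25.
χ² = (158−161.5)²/161.5 + (103−102)²/102 + (65−63.75)²/63.75 + (32−38.25)²/38.25 + (28−25.5)²/25.5 + (18−12.75)²/12.75 + (21−21.25)²/21.25
   = 0.0759 + 0.0098 + 0.0245 + 1.0212 + 0.2451 + 2.1618 + 0.0029
Sum = 3.541
df = 5. Since 3.541 < 11.070, we do not reject H₀.

3.541; do not reject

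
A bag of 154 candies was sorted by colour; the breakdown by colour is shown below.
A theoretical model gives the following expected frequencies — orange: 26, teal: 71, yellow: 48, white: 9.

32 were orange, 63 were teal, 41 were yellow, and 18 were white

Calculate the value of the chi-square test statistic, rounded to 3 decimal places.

12.307

χ² = (32−26)²/26 + (63−71)²/71 + (41−48)²/48 + (18−9)²/9
   = 1.3846 + 0.9014 + 1.0208 + 9.0000
Sum = 12.307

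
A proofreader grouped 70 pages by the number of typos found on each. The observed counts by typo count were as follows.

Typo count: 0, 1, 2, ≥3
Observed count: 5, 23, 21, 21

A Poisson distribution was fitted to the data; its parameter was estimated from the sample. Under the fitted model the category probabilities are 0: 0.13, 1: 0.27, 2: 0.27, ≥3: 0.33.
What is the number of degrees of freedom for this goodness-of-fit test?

2

There are k = 4 categories and 1 parameter estimated from the data, so df = 4 − 1 − 1 = 2.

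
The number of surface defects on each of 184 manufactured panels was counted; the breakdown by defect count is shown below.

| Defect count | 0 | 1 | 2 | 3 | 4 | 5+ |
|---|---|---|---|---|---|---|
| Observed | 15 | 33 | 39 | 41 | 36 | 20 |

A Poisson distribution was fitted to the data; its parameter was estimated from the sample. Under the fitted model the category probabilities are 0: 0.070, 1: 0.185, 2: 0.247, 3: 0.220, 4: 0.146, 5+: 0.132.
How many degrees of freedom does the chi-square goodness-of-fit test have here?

4

There are k = 6 categories and 1 parameter estimated from the data, so df = 6 − 1 − 1 = 4.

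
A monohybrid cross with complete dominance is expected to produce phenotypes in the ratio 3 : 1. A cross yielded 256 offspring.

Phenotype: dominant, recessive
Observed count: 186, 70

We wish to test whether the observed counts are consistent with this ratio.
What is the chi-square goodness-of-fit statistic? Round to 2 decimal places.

0.75

Ratio total = 4. Expected counts: 256×3/4 = 192, 256×1/4 = 64.
dominant: (186 − 192)²/192 = 36/192 = 0.188
recessive: (70 − 64)²/64 = 36/64 = 0.563
Sum = 0.75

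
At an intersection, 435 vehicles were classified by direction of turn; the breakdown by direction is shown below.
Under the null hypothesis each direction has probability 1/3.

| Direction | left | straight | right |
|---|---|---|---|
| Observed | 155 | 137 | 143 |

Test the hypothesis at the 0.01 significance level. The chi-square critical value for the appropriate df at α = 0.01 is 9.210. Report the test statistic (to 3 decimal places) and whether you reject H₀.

Expected count for each of the 3 categories: 435/3 = 145.
χ² = (155−145)²/145 + (137−145)²/145 + (143−145)²/145
   = 0.6897 + 0.4414 + 0.0276
Sum = 1.159
df = 2. Since 1.159 < 9.210, we do not reject H₀.

1.159; do not reject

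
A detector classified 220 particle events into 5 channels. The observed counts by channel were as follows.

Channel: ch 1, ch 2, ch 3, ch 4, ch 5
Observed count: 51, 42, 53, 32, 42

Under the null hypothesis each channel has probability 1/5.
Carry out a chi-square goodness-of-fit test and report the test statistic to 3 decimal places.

6.409

Under H₀ each category has probability 1/5, so each expected count is 220/5 = 44.
cat         O        E   (O−E)²/E
ch 1       51       44     1.1136
ch 2       42       44     0.0909
ch 3       53       44     1.8409
ch 4       32       44     3.2727
ch 5       42       44     0.0909
Sum = 6.409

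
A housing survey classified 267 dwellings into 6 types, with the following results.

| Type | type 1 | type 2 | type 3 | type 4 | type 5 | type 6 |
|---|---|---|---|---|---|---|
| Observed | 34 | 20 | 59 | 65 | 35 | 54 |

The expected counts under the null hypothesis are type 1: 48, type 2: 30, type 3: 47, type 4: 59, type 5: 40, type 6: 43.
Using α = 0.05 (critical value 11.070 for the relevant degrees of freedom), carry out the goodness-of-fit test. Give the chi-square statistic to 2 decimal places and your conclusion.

14.53; reject

χ² = (34−48)²/48 + (20−30)²/30 + (59−47)²/47 + (65−59)²/59 + (35−40)²/40 + (54−43)²/43
   = 4.083 + 3.333 + 3.064 + 0.610 + 0.625 + 2.814
Sum = 14.53
df = 5. Since 14.53 > 11.070, we reject H₀.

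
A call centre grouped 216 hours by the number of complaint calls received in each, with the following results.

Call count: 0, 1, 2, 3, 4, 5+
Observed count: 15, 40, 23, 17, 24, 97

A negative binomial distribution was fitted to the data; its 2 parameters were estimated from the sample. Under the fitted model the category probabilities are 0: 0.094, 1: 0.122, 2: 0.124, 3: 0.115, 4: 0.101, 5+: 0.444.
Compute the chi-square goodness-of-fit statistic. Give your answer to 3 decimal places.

Expected counts E_i = n·p_i: 216×0.094 = 20.304, 216×0.122 = 26.352, 216×0.124 = 26.784, 216×0.115 = 24.84, 216×0.101 = 21.816, 216×0.444 = 95.904.
cat         O        E   (O−E)²/E
0          15   20.304     1.3856
1          40   26.352     7.0685
2          23   26.784     0.5346
3          17    24.84     2.4745
4          24   21.816     0.2186
5+         97   95.904     0.0125
Sum = 11.694

11.694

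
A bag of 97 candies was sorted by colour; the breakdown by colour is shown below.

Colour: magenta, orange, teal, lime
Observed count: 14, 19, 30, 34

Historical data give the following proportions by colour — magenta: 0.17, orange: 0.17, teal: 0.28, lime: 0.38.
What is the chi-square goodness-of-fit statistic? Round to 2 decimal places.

Expected counts E_i = n·p_i: 97×0.17 = 16.49, 97×0.17 = 16.49, 97×0.28 = 27.16, 97×0.38 = 36.86.
χ² = (14−16.49)²/16.49 + (19−16.49)²/16.49 + (30−27.16)²/27.16 + (34−36.86)²/36.86
   = 0.376 + 0.382 + 0.297 + 0.222
Sum = 1.28

1.28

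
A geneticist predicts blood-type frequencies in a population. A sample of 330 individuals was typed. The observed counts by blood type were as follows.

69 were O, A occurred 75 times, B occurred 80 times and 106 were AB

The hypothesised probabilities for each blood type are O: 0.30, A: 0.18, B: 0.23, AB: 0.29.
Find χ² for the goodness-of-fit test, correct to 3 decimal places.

14.518

Expected counts E_i = n·p_i: 330×0.30 = 99, 330×0.18 = 59.4, 330×0.23 = 75.9, 330×0.29 = 95.7.
χ² = (69−99)²/99 + (75−59.4)²/59.4 + (80−75.9)²/75.9 + (106−95.7)²/95.7
   = 9.0909 + 4.0970 + 0.2215 + 1.1086
Sum = 14.518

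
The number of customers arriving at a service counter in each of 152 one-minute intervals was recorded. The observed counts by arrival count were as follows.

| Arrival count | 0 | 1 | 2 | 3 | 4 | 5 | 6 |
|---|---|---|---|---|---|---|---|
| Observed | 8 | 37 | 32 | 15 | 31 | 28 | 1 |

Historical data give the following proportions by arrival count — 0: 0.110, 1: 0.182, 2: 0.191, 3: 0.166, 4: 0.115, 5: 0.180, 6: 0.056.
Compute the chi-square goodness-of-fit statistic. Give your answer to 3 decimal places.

Expected counts E_i = n·p_i: 152×0.110 = 16.72, 152×0.182 = 27.664, 152×0.191 = 29.032, 152×0.166 = 25.232, 152×0.115 = 17.48, 152×0.180 = 27.36, 152×0.056 = 8.512.
0: (8 − 16.72)²/16.72 = 76.0384/16.72 = 4.5478
1: (37 − 27.664)²/27.664 = 87.160896/27.664 = 3.1507
2: (32 − 29.032)²/29.032 = 8.809024/29.032 = 0.3034
3: (15 − 25.232)²/25.232 = 104.693824/25.232 = 4.1492
4: (31 − 17.48)²/17.48 = 182.7904/17.48 = 10.4571
5: (28 − 27.36)²/27.36 = 0.4096/27.36 = 0.0150
6: (1 − 8.512)²/8.512 = 56.430144/8.512 = 6.6295
Sum = 29.253

29.253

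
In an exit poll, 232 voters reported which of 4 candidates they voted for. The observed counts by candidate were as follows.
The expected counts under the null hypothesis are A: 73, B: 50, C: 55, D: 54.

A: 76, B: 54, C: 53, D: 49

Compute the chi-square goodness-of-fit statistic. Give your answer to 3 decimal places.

0.979

χ² = (76−73)²/73 + (54−50)²/50 + (53−55)²/55 + (49−54)²/54
   = 0.1233 + 0.3200 + 0.0727 + 0.4630
Sum = 0.979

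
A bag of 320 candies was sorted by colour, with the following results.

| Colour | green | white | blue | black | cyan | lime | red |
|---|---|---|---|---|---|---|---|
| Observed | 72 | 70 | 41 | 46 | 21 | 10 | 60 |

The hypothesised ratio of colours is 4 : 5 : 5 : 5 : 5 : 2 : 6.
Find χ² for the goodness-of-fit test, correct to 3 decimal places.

Ratio total = 32. Expected counts: 320×4/32 = 40, 320×5/32 = 50, 320×5/32 = 50, 320×5/32 = 50, 320×5/32 = 50, 320×2/32 = 20, 320×6/32 = 60.
χ² = (72−40)²/40 + (70−50)²/50 + (41−50)²/50 + (46−50)²/50 + (21−50)²/50 + (10−20)²/20 + (60−60)²/60
   = 25.6000 + 8.0000 + 1.6200 + 0.3200 + 16.8200 + 5.0000 + 0.0000
Sum = 57.360

57.360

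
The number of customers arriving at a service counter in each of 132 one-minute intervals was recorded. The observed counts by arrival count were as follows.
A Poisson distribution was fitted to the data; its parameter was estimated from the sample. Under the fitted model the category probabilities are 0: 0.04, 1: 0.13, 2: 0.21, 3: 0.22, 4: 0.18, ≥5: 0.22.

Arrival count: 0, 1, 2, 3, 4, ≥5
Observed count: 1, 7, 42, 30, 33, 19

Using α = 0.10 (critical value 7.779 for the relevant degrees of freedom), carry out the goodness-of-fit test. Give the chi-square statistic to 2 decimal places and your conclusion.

Expected counts E_i = n·p_i: 132×0.04 = 5.28, 132×0.13 = 17.16, 132×0.21 = 27.72, 132×0.22 = 29.04, 132×0.18 = 23.76, 132×0.22 = 29.04.
cat         O        E   (O−E)²/E
0           1     5.28      3.469
1           7    17.16      6.015
2          42    27.72      7.356
3          30    29.04      0.032
4          33    23.76      3.593
≥5         19    29.04      3.471
Sum = 23.94
df = 4. Since 23.94 > 7.779, we reject H₀.

23.94; reject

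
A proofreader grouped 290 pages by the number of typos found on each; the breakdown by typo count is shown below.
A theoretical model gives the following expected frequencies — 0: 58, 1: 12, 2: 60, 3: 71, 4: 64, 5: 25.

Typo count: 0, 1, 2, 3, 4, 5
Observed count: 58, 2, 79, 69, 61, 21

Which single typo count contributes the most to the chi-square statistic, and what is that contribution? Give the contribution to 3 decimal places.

1, 8.333

χ² = (58−58)²/58 + (2−12)²/12 + (79−60)²/60 + (69−71)²/71 + (61−64)²/64 + (21−25)²/25
   = 0.0000 + 8.3333 + 6.0167 + 0.0563 + 0.1406 + 0.6400
The largest term is for 1: 8.333.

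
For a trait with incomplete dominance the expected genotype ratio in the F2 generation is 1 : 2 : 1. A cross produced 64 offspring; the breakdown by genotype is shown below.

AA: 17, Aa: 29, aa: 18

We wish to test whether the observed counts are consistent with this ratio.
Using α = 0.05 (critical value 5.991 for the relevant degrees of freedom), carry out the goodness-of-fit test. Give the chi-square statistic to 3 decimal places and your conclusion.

Ratio total = 4. Expected counts: 64×1/4 = 16, 64×2/4 = 32, 64×1/4 = 16.
AA: (17 − 16)²/16 = 1/16 = 0.0625
Aa: (29 − 32)²/32 = 9/32 = 0.2813
aa: (18 − 16)²/16 = 4/16 = 0.2500
Sum = 0.594
df = 2. Since 0.594 < 5.991, we do not reject H₀.

0.594; do not reject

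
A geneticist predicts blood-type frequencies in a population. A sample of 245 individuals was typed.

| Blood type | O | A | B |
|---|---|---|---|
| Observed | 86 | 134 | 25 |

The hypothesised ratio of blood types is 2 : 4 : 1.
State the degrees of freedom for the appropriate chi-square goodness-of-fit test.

There are k = 3 categories and no parameters were estimated from the data, so df = 3 − 1 = 2.

2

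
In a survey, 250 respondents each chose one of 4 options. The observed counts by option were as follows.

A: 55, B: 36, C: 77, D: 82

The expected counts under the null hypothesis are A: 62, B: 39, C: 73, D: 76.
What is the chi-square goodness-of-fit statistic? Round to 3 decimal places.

1.714

χ² = (55−62)²/62 + (36−39)²/39 + (77−73)²/73 + (82−76)²/76
   = 0.7903 + 0.2308 + 0.2192 + 0.4737
Sum = 1.714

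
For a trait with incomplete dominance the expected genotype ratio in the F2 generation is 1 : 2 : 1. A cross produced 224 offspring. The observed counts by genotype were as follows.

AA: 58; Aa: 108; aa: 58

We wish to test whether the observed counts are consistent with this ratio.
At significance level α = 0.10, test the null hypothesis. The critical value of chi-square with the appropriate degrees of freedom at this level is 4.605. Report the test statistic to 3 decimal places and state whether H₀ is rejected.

0.286; do not reject

Ratio total = 4. Expected counts: 224×1/4 = 56, 224×2/4 = 112, 224×1/4 = 56.
cat         O        E   (O−E)²/E
AA         58       56     0.0714
Aa        108      112     0.1429
aa         58       56     0.0714
Sum = 0.286
df = 2. Since 0.286 < 4.605, we do not reject H₀.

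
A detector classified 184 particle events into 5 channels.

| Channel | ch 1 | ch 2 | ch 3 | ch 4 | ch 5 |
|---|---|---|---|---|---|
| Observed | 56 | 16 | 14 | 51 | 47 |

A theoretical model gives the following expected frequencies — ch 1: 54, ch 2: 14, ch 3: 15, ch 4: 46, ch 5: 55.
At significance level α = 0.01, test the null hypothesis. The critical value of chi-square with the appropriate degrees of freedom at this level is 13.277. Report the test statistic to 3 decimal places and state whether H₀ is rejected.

χ² = (56−54)²/54 + (16−14)²/14 + (14−15)²/15 + (51−46)²/46 + (47−55)²/55
   = 0.0741 + 0.2857 + 0.0667 + 0.5435 + 1.1636
Sum = 2.134
df = 4. Since 2.134 < 13.277, we do not reject H₀.

2.134; do not reject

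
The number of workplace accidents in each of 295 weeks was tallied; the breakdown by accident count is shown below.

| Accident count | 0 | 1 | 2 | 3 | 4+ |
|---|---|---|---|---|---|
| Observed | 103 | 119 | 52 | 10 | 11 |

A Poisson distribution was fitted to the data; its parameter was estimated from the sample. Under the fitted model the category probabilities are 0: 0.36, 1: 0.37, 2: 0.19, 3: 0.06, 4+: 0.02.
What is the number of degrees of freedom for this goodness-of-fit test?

There are k = 5 categories and 1 parameter estimated from the data, so df = 5 − 1 − 1 = 3.

3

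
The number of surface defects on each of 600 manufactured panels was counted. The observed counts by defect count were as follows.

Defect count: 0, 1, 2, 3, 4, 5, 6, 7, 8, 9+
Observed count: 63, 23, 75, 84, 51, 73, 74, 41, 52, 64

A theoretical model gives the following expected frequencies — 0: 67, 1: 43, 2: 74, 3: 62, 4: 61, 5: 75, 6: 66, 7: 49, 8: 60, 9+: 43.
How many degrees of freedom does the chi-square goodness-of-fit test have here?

9

There are k = 10 categories and no parameters were estimated from the data, so df = 10 − 1 = 9.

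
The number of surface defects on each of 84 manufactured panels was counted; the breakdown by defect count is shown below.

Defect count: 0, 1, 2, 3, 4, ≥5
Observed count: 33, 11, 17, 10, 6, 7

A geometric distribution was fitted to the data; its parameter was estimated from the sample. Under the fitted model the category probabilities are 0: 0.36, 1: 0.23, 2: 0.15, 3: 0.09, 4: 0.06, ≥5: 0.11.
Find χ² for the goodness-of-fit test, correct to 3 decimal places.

6.885

Expected counts E_i = n·p_i: 84×0.36 = 30.24, 84×0.23 = 19.32, 84×0.15 = 12.6, 84×0.09 = 7.56, 84×0.06 = 5.04, 84×0.11 = 9.24.
0: (33 − 30.24)²/30.24 = 7.6176/30.24 = 0.2519
1: (11 − 19.32)²/19.32 = 69.2224/19.32 = 3.5829
2: (17 − 12.6)²/12.6 = 19.36/12.6 = 1.5365
3: (10 − 7.56)²/7.56 = 5.9536/7.56 = 0.7875
4: (6 − 5.04)²/5.04 = 0.9216/5.04 = 0.1829
≥5: (7 − 9.24)²/9.24 = 5.0176/9.24 = 0.5430
Sum = 6.885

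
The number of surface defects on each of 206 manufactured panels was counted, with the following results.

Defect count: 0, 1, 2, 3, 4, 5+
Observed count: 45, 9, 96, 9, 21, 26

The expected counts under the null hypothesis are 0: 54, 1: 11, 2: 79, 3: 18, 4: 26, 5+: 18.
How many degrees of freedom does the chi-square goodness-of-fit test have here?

5

There are k = 6 categories and no parameters were estimated from the data, so df = 6 − 1 = 5.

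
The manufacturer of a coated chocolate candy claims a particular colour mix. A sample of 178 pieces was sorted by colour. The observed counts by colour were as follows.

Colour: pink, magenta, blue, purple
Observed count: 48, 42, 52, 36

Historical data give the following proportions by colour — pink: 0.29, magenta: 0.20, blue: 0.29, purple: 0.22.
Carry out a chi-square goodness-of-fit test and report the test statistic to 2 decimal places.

Expected counts E_i = n·p_i: 178×0.29 = 51.62, 178×0.20 = 35.6, 178×0.29 = 51.62, 178×0.22 = 39.16.
cat          O        E   (O−E)²/E
pink        48    51.62      0.254
magenta     42     35.6      1.151
blue        52    51.62      0.003
purple      36    39.16      0.255
Sum = 1.66

1.66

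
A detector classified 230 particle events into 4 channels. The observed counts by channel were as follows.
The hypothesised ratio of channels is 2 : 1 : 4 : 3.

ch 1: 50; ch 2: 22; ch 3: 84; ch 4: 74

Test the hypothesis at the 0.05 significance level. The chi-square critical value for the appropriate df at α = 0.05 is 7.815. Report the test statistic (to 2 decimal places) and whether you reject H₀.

1.45; do not reject

Ratio total = 10. Expected counts: 230×2/10 = 46, 230×1/10 = 23, 230×4/10 = 92, 230×3/10 = 69.
cat         O        E   (O−E)²/E
ch 1       50       46      0.348
ch 2       22       23      0.043
ch 3       84       92      0.696
ch 4       74       69      0.362
Sum = 1.45
df = 3. Since 1.45 < 7.815, we do not reject H₀.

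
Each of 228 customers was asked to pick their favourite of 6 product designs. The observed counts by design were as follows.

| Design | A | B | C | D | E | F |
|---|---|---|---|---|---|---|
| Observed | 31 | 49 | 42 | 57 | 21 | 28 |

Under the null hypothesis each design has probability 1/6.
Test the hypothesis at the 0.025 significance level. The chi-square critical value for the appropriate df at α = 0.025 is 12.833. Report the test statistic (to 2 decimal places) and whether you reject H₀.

Expected count for each of the 6 categories: 228/6 = 38.
A: (31 − 38)²/38 = 49/38 = 1.289
B: (49 − 38)²/38 = 121/38 = 3.184
C: (42 − 38)²/38 = 16/38 = 0.421
D: (57 − 38)²/38 = 361/38 = 9.500
E: (21 − 38)²/38 = 289/38 = 7.605
F: (28 − 38)²/38 = 100/38 = 2.632
Sum = 24.63
df = 5. Since 24.63 > 12.833, we reject H₀.

24.63; reject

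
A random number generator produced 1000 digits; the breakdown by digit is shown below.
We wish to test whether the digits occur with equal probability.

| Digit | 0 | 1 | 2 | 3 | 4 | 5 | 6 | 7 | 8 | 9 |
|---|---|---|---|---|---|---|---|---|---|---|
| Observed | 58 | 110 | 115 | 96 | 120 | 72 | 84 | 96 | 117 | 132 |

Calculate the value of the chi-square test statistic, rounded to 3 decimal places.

Under H₀ each category has probability 1/10, so each expected count is 1000/10 = 100.
0: (58 − 100)²/100 = 1764/100 = 17.6400
1: (110 − 100)²/100 = 100/100 = 1.0000
2: (115 − 100)²/100 = 225/100 = 2.2500
3: (96 − 100)²/100 = 16/100 = 0.1600
4: (120 − 100)²/100 = 400/100 = 4.0000
5: (72 − 100)²/100 = 784/100 = 7.8400
6: (84 − 100)²/100 = 256/100 = 2.5600
7: (96 − 100)²/100 = 16/100 = 0.1600
8: (117 − 100)²/100 = 289/100 = 2.8900
9: (132 − 100)²/100 = 1024/100 = 10.2400
Sum = 48.740

48.740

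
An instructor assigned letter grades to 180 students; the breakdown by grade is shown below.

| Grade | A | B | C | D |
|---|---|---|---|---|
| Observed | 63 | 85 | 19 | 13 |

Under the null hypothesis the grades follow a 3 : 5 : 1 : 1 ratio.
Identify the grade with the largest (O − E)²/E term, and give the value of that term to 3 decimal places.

Ratio total = 10. Expected counts: 180×3/10 = 54, 180×5/10 = 90, 180×1/10 = 18, 180×1/10 = 18.
cat         O        E   (O−E)²/E
A          63       54     1.5000
B          85       90     0.2778
C          19       18     0.0556
D          13       18     1.3889
The largest term is for A: 1.500.

A, 1.500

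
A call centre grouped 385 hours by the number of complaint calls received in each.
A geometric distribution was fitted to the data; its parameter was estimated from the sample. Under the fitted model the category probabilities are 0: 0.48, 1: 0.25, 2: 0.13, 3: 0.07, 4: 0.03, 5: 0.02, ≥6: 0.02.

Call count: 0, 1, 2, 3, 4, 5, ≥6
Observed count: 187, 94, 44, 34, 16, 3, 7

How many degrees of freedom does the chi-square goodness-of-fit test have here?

There are k = 7 categories and 1 parameter estimated from the data, so df = 7 − 1 − 1 = 5.

5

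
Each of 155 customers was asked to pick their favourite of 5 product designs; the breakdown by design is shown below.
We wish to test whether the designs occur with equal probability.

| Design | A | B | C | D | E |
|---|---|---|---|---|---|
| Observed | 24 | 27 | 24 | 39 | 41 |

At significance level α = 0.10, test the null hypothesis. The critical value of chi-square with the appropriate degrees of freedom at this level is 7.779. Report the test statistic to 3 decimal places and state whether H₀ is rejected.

Expected count for each of the 5 categories: 155/5 = 31.
A: (24 − 31)²/31 = 49/31 = 1.5806
B: (27 − 31)²/31 = 16/31 = 0.5161
C: (24 − 31)²/31 = 49/31 = 1.5806
D: (39 − 31)²/31 = 64/31 = 2.0645
E: (41 − 31)²/31 = 100/31 = 3.2258
Sum = 8.968
df = 4. Since 8.968 > 7.779, we reject H₀.

8.968; reject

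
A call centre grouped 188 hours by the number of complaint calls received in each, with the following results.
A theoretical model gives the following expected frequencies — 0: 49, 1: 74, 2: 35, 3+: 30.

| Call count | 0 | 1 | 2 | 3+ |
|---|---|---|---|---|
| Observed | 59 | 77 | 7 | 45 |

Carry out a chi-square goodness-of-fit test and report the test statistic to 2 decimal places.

χ² = (59−49)²/49 + (77−74)²/74 + (7−35)²/35 + (45−30)²/30
   = 2.041 + 0.122 + 22.400 + 7.500
Sum = 32.06

32.06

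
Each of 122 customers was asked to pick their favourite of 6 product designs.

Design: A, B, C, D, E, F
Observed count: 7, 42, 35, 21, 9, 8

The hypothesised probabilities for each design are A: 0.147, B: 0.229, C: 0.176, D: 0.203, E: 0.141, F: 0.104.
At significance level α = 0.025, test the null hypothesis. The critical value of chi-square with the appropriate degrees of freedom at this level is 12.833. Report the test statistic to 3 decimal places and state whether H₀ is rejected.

28.483; reject

Expected counts E_i = n·p_i: 122×0.147 = 17.934, 122×0.229 = 27.938, 122×0.176 = 21.472, 122×0.203 = 24.766, 122×0.141 = 17.202, 122×0.104 = 12.688.
cat         O        E   (O−E)²/E
A           7   17.934     6.6662
B          42   27.938     7.0778
C          35   21.472     8.5230
D          21   24.766     0.5727
E           9   17.202     3.9108
F           8   12.688     1.7321
Sum = 28.483
df = 5. Since 28.483 > 12.833, we reject H₀.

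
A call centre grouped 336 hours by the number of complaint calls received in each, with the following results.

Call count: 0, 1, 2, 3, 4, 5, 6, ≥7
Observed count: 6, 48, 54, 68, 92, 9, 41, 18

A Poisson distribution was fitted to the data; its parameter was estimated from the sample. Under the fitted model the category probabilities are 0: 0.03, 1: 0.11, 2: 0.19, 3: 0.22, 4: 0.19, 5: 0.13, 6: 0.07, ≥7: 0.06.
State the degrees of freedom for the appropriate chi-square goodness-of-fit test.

6

There are k = 8 categories and 1 parameter estimated from the data, so df = 8 − 1 − 1 = 6.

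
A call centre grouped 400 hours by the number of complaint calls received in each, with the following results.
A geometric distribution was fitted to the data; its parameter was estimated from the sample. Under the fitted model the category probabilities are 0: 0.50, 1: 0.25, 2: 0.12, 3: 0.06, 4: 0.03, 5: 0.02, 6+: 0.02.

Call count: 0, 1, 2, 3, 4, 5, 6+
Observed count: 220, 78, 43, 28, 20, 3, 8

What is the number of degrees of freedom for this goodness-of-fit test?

There are k = 7 categories and 1 parameter estimated from the data, so df = 7 − 1 − 1 = 5.

5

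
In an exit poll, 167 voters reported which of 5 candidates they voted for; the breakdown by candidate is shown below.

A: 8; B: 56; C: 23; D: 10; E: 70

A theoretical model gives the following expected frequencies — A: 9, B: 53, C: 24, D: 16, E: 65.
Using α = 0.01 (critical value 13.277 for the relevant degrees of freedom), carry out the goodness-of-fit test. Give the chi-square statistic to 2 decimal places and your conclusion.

2.96; do not reject

cat         O        E   (O−E)²/E
A           8        9      0.111
B          56       53      0.170
C          23       24      0.042
D          10       16      2.250
E          70       65      0.385
Sum = 2.96
df = 4. Since 2.96 < 13.277, we do not reject H₀.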